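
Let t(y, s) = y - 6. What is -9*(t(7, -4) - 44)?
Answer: 387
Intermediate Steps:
t(y, s) = -6 + y
-9*(t(7, -4) - 44) = -9*((-6 + 7) - 44) = -9*(1 - 44) = -9*(-43) = 387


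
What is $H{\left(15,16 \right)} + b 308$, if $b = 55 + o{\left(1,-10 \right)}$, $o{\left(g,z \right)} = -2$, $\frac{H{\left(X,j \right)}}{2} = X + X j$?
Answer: $16834$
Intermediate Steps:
$H{\left(X,j \right)} = 2 X + 2 X j$ ($H{\left(X,j \right)} = 2 \left(X + X j\right) = 2 X + 2 X j$)
$b = 53$ ($b = 55 - 2 = 53$)
$H{\left(15,16 \right)} + b 308 = 2 \cdot 15 \left(1 + 16\right) + 53 \cdot 308 = 2 \cdot 15 \cdot 17 + 16324 = 510 + 16324 = 16834$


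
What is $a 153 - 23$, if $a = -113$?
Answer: $-17312$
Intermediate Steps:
$a 153 - 23 = \left(-113\right) 153 - 23 = -17289 - 23 = -17312$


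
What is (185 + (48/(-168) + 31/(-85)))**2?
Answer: 12031457344/354025 ≈ 33985.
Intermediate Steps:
(185 + (48/(-168) + 31/(-85)))**2 = (185 + (48*(-1/168) + 31*(-1/85)))**2 = (185 + (-2/7 - 31/85))**2 = (185 - 387/595)**2 = (109688/595)**2 = 12031457344/354025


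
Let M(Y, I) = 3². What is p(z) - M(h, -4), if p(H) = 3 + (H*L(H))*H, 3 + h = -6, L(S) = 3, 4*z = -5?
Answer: -21/16 ≈ -1.3125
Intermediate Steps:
z = -5/4 (z = (¼)*(-5) = -5/4 ≈ -1.2500)
h = -9 (h = -3 - 6 = -9)
M(Y, I) = 9
p(H) = 3 + 3*H² (p(H) = 3 + (H*3)*H = 3 + (3*H)*H = 3 + 3*H²)
p(z) - M(h, -4) = (3 + 3*(-5/4)²) - 1*9 = (3 + 3*(25/16)) - 9 = (3 + 75/16) - 9 = 123/16 - 9 = -21/16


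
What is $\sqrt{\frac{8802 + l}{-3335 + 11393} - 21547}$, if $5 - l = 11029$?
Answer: $\frac{i \sqrt{349773501246}}{4029} \approx 146.79 i$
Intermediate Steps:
$l = -11024$ ($l = 5 - 11029 = -11024$)
$\sqrt{\frac{8802 + l}{-3335 + 11393} - 21547} = \sqrt{\frac{8802 - 11024}{-3335 + 11393} - 21547} = \sqrt{- \frac{2222}{8058} - 21547} = \sqrt{\left(-2222\right) \frac{1}{8058} - 21547} = \sqrt{- \frac{1111}{4029} - 21547} = \sqrt{- \frac{86813974}{4029}} = \frac{i \sqrt{349773501246}}{4029}$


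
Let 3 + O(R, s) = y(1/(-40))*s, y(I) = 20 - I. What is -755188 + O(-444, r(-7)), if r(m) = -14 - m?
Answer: -30213247/40 ≈ -7.5533e+5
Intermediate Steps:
O(R, s) = -3 + 801*s/40 (O(R, s) = -3 + (20 - 1/(-40))*s = -3 + (20 - 1*(-1/40))*s = -3 + (20 + 1/40)*s = -3 + 801*s/40)
-755188 + O(-444, r(-7)) = -755188 + (-3 + 801*(-14 - 1*(-7))/40) = -755188 + (-3 + 801*(-14 + 7)/40) = -755188 + (-3 + (801/40)*(-7)) = -755188 + (-3 - 5607/40) = -755188 - 5727/40 = -30213247/40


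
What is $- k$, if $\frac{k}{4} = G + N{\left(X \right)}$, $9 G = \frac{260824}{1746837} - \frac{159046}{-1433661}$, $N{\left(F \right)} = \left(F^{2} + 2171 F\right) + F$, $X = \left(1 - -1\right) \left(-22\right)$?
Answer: $\frac{2813871530409302200}{7513116240771} \approx 3.7453 \cdot 10^{5}$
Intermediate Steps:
$X = -44$ ($X = \left(1 + 1\right) \left(-22\right) = 2 \left(-22\right) = -44$)
$N{\left(F \right)} = F^{2} + 2172 F$
$G = \frac{217253544722}{7513116240771}$ ($G = \frac{\frac{260824}{1746837} - \frac{159046}{-1433661}}{9} = \frac{260824 \cdot \frac{1}{1746837} - - \frac{159046}{1433661}}{9} = \frac{\frac{260824}{1746837} + \frac{159046}{1433661}}{9} = \frac{1}{9} \cdot \frac{217253544722}{834790693419} = \frac{217253544722}{7513116240771} \approx 0.028917$)
$k = - \frac{2813871530409302200}{7513116240771}$ ($k = 4 \left(\frac{217253544722}{7513116240771} - 44 \left(2172 - 44\right)\right) = 4 \left(\frac{217253544722}{7513116240771} - 93632\right) = 4 \left(- \frac{703467882602325550}{7513116240771}\right) = - \frac{2813871530409302200}{7513116240771} \approx -3.7453 \cdot 10^{5}$)
$- k = \left(-1\right) \left(- \frac{2813871530409302200}{7513116240771}\right) = \frac{2813871530409302200}{7513116240771}$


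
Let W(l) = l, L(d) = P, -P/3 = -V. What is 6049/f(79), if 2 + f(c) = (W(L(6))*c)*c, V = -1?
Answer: -6049/18725 ≈ -0.32304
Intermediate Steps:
P = -3 (P = -(-3)*(-1) = -3*1 = -3)
L(d) = -3
f(c) = -2 - 3*c² (f(c) = -2 + (-3*c)*c = -2 - 3*c²)
6049/f(79) = 6049/(-2 - 3*79²) = 6049/(-2 - 3*6241) = 6049/(-2 - 18723) = 6049/(-18725) = 6049*(-1/18725) = -6049/18725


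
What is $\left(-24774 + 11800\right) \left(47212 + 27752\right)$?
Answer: $-972582936$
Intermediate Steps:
$\left(-24774 + 11800\right) \left(47212 + 27752\right) = \left(-12974\right) 74964 = -972582936$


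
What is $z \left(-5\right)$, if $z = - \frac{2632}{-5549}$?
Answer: $- \frac{13160}{5549} \approx -2.3716$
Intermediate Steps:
$z = \frac{2632}{5549}$ ($z = \left(-2632\right) \left(- \frac{1}{5549}\right) = \frac{2632}{5549} \approx 0.47432$)
$z \left(-5\right) = \frac{2632}{5549} \left(-5\right) = - \frac{13160}{5549}$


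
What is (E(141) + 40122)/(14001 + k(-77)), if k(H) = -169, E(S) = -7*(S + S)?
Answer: 9537/3458 ≈ 2.7580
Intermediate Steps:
E(S) = -14*S
(E(141) + 40122)/(14001 + k(-77)) = (-14*141 + 40122)/(14001 - 169) = (-1974 + 40122)/13832 = 38148*(1/13832) = 9537/3458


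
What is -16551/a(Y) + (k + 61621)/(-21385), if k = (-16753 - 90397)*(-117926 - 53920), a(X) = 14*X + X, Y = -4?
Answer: -14725969175/17108 ≈ -8.6077e+5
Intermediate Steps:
a(X) = 15*X
k = 18413298900 (k = -107150*(-171846) = 18413298900)
-16551/a(Y) + (k + 61621)/(-21385) = -16551/(15*(-4)) + (18413298900 + 61621)/(-21385) = -16551/(-60) + 18413360521*(-1/21385) = -16551*(-1/60) - 18413360521/21385 = 5517/20 - 18413360521/21385 = -14725969175/17108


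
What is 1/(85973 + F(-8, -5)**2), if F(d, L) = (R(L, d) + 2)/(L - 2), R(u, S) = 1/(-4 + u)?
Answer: 3969/341227126 ≈ 1.1632e-5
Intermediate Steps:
F(d, L) = (2 + 1/(-4 + L))/(-2 + L) (F(d, L) = (1/(-4 + L) + 2)/(L - 2) = (2 + 1/(-4 + L))/(-2 + L))
1/(85973 + F(-8, -5)**2) = 1/(85973 + ((-7 + 2*(-5))/((-4 - 5)*(-2 - 5)))**2) = 1/(85973 + ((-7 - 10)/(-9*(-7)))**2) = 1/(85973 + (-1/9*(-1/7)*(-17))**2) = 1/(85973 + (-17/63)**2) = 1/(85973 + 289/3969) = 1/(341227126/3969) = 3969/341227126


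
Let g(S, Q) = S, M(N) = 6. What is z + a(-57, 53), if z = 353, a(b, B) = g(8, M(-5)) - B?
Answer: 308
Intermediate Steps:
a(b, B) = 8 - B
z + a(-57, 53) = 353 + (8 - 1*53) = 353 + (8 - 53) = 353 - 45 = 308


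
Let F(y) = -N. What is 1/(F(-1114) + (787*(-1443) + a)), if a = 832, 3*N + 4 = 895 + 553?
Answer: -3/3405871 ≈ -8.8083e-7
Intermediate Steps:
N = 1444/3 (N = -4/3 + (895 + 553)/3 = -4/3 + (⅓)*1448 = -4/3 + 1448/3 = 1444/3 ≈ 481.33)
F(y) = -1444/3 (F(y) = -1*1444/3 = -1444/3)
1/(F(-1114) + (787*(-1443) + a)) = 1/(-1444/3 + (787*(-1443) + 832)) = 1/(-1444/3 + (-1135641 + 832)) = 1/(-1444/3 - 1134809) = 1/(-3405871/3) = -3/3405871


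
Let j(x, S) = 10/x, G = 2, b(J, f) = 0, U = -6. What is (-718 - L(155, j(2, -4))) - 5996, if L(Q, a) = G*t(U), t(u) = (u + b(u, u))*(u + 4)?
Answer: -6738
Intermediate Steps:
t(u) = u*(4 + u) (t(u) = (u + 0)*(u + 4) = u*(4 + u))
L(Q, a) = 24 (L(Q, a) = 2*(-6*(4 - 6)) = 2*(-6*(-2)) = 2*12 = 24)
(-718 - L(155, j(2, -4))) - 5996 = (-718 - 1*24) - 5996 = (-718 - 24) - 5996 = -742 - 5996 = -6738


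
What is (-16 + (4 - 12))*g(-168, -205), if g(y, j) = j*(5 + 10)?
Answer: 73800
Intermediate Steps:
g(y, j) = 15*j (g(y, j) = j*15 = 15*j)
(-16 + (4 - 12))*g(-168, -205) = (-16 + (4 - 12))*(15*(-205)) = (-16 - 8)*(-3075) = -24*(-3075) = 73800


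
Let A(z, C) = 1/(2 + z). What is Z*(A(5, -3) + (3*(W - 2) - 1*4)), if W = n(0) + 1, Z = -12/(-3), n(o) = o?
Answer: -192/7 ≈ -27.429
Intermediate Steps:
Z = 4 (Z = -12*(-⅓) = 4)
W = 1 (W = 0 + 1 = 1)
Z*(A(5, -3) + (3*(W - 2) - 1*4)) = 4*(1/(2 + 5) + (3*(1 - 2) - 1*4)) = 4*(1/7 + (3*(-1) - 4)) = 4*(⅐ + (-3 - 4)) = 4*(⅐ - 7) = 4*(-48/7) = -192/7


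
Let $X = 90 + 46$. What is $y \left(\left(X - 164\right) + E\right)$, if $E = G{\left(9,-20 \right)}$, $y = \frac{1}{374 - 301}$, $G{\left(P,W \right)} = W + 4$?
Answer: $- \frac{44}{73} \approx -0.60274$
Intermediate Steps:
$G{\left(P,W \right)} = 4 + W$
$y = \frac{1}{73} \approx 0.013699$
$X = 136$
$E = -16$ ($E = 4 - 20 = -16$)
$y \left(\left(X - 164\right) + E\right) = \frac{\left(136 - 164\right) - 16}{73} = \frac{-28 - 16}{73} = \frac{1}{73} \left(-44\right) = - \frac{44}{73}$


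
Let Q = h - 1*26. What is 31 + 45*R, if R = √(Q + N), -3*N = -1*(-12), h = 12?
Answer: 31 + 135*I*√2 ≈ 31.0 + 190.92*I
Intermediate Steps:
Q = -14 (Q = 12 - 1*26 = 12 - 26 = -14)
N = -4 (N = -(-1)*(-12)/3 = -⅓*12 = -4)
R = 3*I*√2 (R = √(-14 - 4) = √(-18) = 3*I*√2 ≈ 4.2426*I)
31 + 45*R = 31 + 45*(3*I*√2) = 31 + 135*I*√2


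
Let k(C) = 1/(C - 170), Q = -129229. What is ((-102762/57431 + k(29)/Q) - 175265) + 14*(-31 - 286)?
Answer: -17095918594785524/95133349869 ≈ -1.7970e+5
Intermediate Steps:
k(C) = 1/(-170 + C)
((-102762/57431 + k(29)/Q) - 175265) + 14*(-31 - 286) = ((-102762/57431 + 1/((-170 + 29)*(-129229))) - 175265) + 14*(-31 - 286) = ((-102762*1/57431 - 1/129229/(-141)) - 175265) + 14*(-317) = ((-9342/5221 - 1/141*(-1/129229)) - 175265) - 4438 = ((-9342/5221 + 1/18221289) - 175265) - 4438 = (-170223276617/95133349869 - 175265) - 4438 = -16673716788066902/95133349869 - 4438 = -17095918594785524/95133349869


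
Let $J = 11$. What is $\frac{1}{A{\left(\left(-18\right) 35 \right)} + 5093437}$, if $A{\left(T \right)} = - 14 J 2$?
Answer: $\frac{1}{5093129} \approx 1.9634 \cdot 10^{-7}$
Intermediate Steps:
$A{\left(T \right)} = -308$ ($A{\left(T \right)} = \left(-14\right) 11 \cdot 2 = \left(-154\right) 2 = -308$)
$\frac{1}{A{\left(\left(-18\right) 35 \right)} + 5093437} = \frac{1}{-308 + 5093437} = \frac{1}{5093129}$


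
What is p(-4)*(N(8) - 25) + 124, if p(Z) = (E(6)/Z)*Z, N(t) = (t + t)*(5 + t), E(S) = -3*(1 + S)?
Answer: -3719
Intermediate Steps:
E(S) = -3 - 3*S
N(t) = 2*t*(5 + t) (N(t) = (2*t)*(5 + t) = 2*t*(5 + t))
p(Z) = -21 (p(Z) = ((-3 - 3*6)/Z)*Z = ((-3 - 18)/Z)*Z = (-21/Z)*Z = -21)
p(-4)*(N(8) - 25) + 124 = -21*(2*8*(5 + 8) - 25) + 124 = -21*(2*8*13 - 25) + 124 = -21*(208 - 25) + 124 = -21*183 + 124 = -3843 + 124 = -3719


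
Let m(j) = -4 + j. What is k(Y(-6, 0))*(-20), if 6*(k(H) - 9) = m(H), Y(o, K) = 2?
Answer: -520/3 ≈ -173.33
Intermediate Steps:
k(H) = 25/3 + H/6 (k(H) = 9 + (-4 + H)/6 = 9 + (-⅔ + H/6) = 25/3 + H/6)
k(Y(-6, 0))*(-20) = (25/3 + (⅙)*2)*(-20) = (25/3 + ⅓)*(-20) = (26/3)*(-20) = -520/3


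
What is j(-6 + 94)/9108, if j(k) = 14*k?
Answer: 28/207 ≈ 0.13527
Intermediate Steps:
j(-6 + 94)/9108 = (14*(-6 + 94))/9108 = (14*88)*(1/9108) = 1232*(1/9108) = 28/207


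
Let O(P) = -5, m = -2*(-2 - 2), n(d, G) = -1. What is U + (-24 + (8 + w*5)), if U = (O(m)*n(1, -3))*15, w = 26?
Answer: 189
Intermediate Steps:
m = 8 (m = -2*(-4) = 8)
U = 75 (U = -5*(-1)*15 = 5*15 = 75)
U + (-24 + (8 + w*5)) = 75 + (-24 + (8 + 26*5)) = 75 + (-24 + (8 + 130)) = 75 + (-24 + 138) = 75 + 114 = 189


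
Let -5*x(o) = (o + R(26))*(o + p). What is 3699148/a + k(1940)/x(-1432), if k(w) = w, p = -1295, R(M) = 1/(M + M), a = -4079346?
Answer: -125534806365058/138059075074491 ≈ -0.90928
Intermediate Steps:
R(M) = 1/(2*M)
x(o) = -(-1295 + o)*(1/52 + o)/5 (x(o) = -(o + (½)/26)*(o - 1295)/5 = -(o + (½)*(1/26))*(-1295 + o)/5 = -(o + 1/52)*(-1295 + o)/5 = -(1/52 + o)*(-1295 + o)/5 = -(-1295 + o)*(1/52 + o)/5)
3699148/a + k(1940)/x(-1432) = 3699148/(-4079346) + 1940/(259/52 - ⅕*(-1432)² + (67339/260)*(-1432)) = 3699148*(-1/4079346) + 1940/(259/52 - ⅕*2050624 - 24107362/65) = -1849574/2039673 + 1940/(259/52 - 2050624/5 - 24107362/65) = -1849574/2039673 + 1940/(-203060601/260) = -1849574/2039673 + 1940*(-260/203060601) = -1849574/2039673 - 504400/203060601 = -125534806365058/138059075074491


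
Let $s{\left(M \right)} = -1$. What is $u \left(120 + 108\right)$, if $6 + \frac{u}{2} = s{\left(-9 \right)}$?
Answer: $-3192$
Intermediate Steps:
$u = -14$ ($u = -12 + 2 \left(-1\right) = -12 - 2 = -14$)
$u \left(120 + 108\right) = - 14 \left(120 + 108\right) = \left(-14\right) 228 = -3192$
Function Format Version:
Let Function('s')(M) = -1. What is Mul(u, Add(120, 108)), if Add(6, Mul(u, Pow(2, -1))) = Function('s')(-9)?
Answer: -3192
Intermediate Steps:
u = -14 (u = Add(-12, Mul(2, -1)) = Add(-12, -2) = -14)
Mul(u, Add(120, 108)) = Mul(-14, Add(120, 108)) = Mul(-14, 228) = -3192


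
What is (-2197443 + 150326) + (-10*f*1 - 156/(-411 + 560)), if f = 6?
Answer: -305029529/149 ≈ -2.0472e+6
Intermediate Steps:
(-2197443 + 150326) + (-10*f*1 - 156/(-411 + 560)) = (-2197443 + 150326) + (-10*6*1 - 156/(-411 + 560)) = -2047117 + (-60*1 - 156/149) = -2047117 + (-60 + (1/149)*(-156)) = -2047117 + (-60 - 156/149) = -2047117 - 9096/149 = -305029529/149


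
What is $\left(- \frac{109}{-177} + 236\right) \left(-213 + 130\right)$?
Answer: $- \frac{3476123}{177} \approx -19639.0$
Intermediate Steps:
$\left(- \frac{109}{-177} + 236\right) \left(-213 + 130\right) = \left(\left(-109\right) \left(- \frac{1}{177}\right) + 236\right) \left(-83\right) = \left(\frac{109}{177} + 236\right) \left(-83\right) = \frac{41881}{177} \left(-83\right) = - \frac{3476123}{177}$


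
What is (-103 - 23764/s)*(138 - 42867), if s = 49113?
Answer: 72388665929/16371 ≈ 4.4218e+6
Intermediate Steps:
(-103 - 23764/s)*(138 - 42867) = (-103 - 23764/49113)*(138 - 42867) = (-103 - 23764*1/49113)*(-42729) = (-103 - 23764/49113)*(-42729) = -5082403/49113*(-42729) = 72388665929/16371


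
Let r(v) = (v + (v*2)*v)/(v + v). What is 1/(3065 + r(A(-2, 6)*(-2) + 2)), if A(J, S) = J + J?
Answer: 2/6151 ≈ 0.00032515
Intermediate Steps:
A(J, S) = 2*J
r(v) = (v + 2*v²)/(2*v) (r(v) = (v + (2*v)*v)/((2*v)) = (v + 2*v²)*(1/(2*v)) = (v + 2*v²)/(2*v))
1/(3065 + r(A(-2, 6)*(-2) + 2)) = 1/(3065 + (½ + ((2*(-2))*(-2) + 2))) = 1/(3065 + (½ + (-4*(-2) + 2))) = 1/(3065 + (½ + (8 + 2))) = 1/(3065 + (½ + 10)) = 1/(3065 + 21/2) = 1/(6151/2) = 2/6151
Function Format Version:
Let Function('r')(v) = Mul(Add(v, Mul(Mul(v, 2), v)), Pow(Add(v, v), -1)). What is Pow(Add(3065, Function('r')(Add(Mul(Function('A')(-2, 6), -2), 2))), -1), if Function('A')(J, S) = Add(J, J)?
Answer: Rational(2, 6151) ≈ 0.00032515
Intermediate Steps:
Function('A')(J, S) = Mul(2, J)
Function('r')(v) = Mul(Rational(1, 2), Pow(v, -1), Add(v, Mul(2, Pow(v, 2)))) (Function('r')(v) = Mul(Add(v, Mul(Mul(2, v), v)), Pow(Mul(2, v), -1)) = Mul(Add(v, Mul(2, Pow(v, 2))), Mul(Rational(1, 2), Pow(v, -1))) = Mul(Rational(1, 2), Pow(v, -1), Add(v, Mul(2, Pow(v, 2)))))
Pow(Add(3065, Function('r')(Add(Mul(Function('A')(-2, 6), -2), 2))), -1) = Pow(Add(3065, Add(Rational(1, 2), Add(Mul(Mul(2, -2), -2), 2))), -1) = Pow(Add(3065, Add(Rational(1, 2), Add(Mul(-4, -2), 2))), -1) = Pow(Add(3065, Add(Rational(1, 2), Add(8, 2))), -1) = Pow(Add(3065, Add(Rational(1, 2), 10)), -1) = Pow(Add(3065, Rational(21, 2)), -1) = Pow(Rational(6151, 2), -1) = Rational(2, 6151)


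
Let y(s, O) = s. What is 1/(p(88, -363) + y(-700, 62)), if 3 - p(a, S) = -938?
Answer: 1/241 ≈ 0.0041494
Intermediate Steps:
p(a, S) = 941 (p(a, S) = 3 - 1*(-938) = 3 + 938 = 941)
1/(p(88, -363) + y(-700, 62)) = 1/(941 - 700) = 1/241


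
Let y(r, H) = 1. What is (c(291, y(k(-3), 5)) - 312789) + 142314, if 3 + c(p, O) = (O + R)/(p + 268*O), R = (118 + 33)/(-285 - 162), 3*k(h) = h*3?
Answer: -42597848998/249873 ≈ -1.7048e+5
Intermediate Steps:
k(h) = h (k(h) = (h*3)/3 = (3*h)/3 = h)
R = -151/447 (R = 151/(-447) = 151*(-1/447) = -151/447 ≈ -0.33781)
c(p, O) = -3 + (-151/447 + O)/(p + 268*O) (c(p, O) = -3 + (O - 151/447)/(p + 268*O) = -3 + (-151/447 + O)/(p + 268*O))
(c(291, y(k(-3), 5)) - 312789) + 142314 = ((-151 - 358941*1 - 1341*291)/(447*(291 + 268*1)) - 312789) + 142314 = ((-151 - 358941 - 390231)/(447*(291 + 268)) - 312789) + 142314 = ((1/447)*(-749323)/559 - 312789) + 142314 = ((1/447)*(1/559)*(-749323) - 312789) + 142314 = (-749323/249873 - 312789) + 142314 = -78158275120/249873 + 142314 = -42597848998/249873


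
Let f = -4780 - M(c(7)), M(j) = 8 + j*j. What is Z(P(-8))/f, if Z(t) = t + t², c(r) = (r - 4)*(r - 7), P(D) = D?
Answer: -2/171 ≈ -0.011696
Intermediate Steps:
c(r) = (-7 + r)*(-4 + r) (c(r) = (-4 + r)*(-7 + r) = (-7 + r)*(-4 + r))
M(j) = 8 + j²
f = -4788 (f = -4780 - (8 + (28 + 7² - 11*7)²) = -4780 - (8 + (28 + 49 - 77)²) = -4780 - (8 + 0²) = -4780 - (8 + 0) = -4780 - 1*8 = -4780 - 8 = -4788)
Z(P(-8))/f = -8*(1 - 8)/(-4788) = -8*(-7)*(-1/4788) = 56*(-1/4788) = -2/171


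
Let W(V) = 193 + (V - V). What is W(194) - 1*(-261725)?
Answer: 261918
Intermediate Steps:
W(V) = 193 (W(V) = 193 + 0 = 193)
W(194) - 1*(-261725) = 193 - 1*(-261725) = 193 + 261725 = 261918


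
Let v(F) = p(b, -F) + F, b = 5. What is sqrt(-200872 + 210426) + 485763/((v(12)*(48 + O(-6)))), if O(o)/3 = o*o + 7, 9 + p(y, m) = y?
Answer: 161921/472 + sqrt(9554) ≈ 440.80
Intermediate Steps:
p(y, m) = -9 + y
v(F) = -4 + F (v(F) = (-9 + 5) + F = -4 + F)
O(o) = 21 + 3*o**2 (O(o) = 3*(o*o + 7) = 3*(o**2 + 7) = 3*(7 + o**2) = 21 + 3*o**2)
sqrt(-200872 + 210426) + 485763/((v(12)*(48 + O(-6)))) = sqrt(-200872 + 210426) + 485763/(((-4 + 12)*(48 + (21 + 3*(-6)**2)))) = sqrt(9554) + 485763/((8*(48 + (21 + 3*36)))) = sqrt(9554) + 485763/((8*(48 + (21 + 108)))) = sqrt(9554) + 485763/((8*(48 + 129))) = sqrt(9554) + 485763/((8*177)) = sqrt(9554) + 485763/1416 = sqrt(9554) + 485763*(1/1416) = sqrt(9554) + 161921/472 = 161921/472 + sqrt(9554)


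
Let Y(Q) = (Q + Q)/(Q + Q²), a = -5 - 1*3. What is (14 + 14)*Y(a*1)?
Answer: -8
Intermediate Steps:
a = -8 (a = -5 - 3 = -8)
Y(Q) = 2*Q/(Q + Q²) (Y(Q) = (2*Q)/(Q + Q²) = 2*Q/(Q + Q²))
(14 + 14)*Y(a*1) = (14 + 14)*(2/(1 - 8*1)) = 28*(2/(1 - 8)) = 28*(2/(-7)) = 28*(2*(-⅐)) = 28*(-2/7) = -8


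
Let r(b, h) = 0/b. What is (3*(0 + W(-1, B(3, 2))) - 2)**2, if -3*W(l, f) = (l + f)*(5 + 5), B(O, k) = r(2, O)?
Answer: 64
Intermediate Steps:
r(b, h) = 0
B(O, k) = 0
W(l, f) = -10*f/3 - 10*l/3 (W(l, f) = -(l + f)*(5 + 5)/3 = -(f + l)*10/3 = -(10*f + 10*l)/3 = -10*f/3 - 10*l/3)
(3*(0 + W(-1, B(3, 2))) - 2)**2 = (3*(0 + (-10/3*0 - 10/3*(-1))) - 2)**2 = (3*(0 + (0 + 10/3)) - 2)**2 = (3*(0 + 10/3) - 2)**2 = (3*(10/3) - 2)**2 = (10 - 2)**2 = 8**2 = 64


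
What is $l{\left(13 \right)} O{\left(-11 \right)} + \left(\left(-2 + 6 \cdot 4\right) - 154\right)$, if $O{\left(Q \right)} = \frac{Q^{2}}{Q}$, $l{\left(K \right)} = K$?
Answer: $-275$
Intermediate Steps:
$O{\left(Q \right)} = Q$
$l{\left(13 \right)} O{\left(-11 \right)} + \left(\left(-2 + 6 \cdot 4\right) - 154\right) = 13 \left(-11\right) + \left(\left(-2 + 6 \cdot 4\right) - 154\right) = -143 + \left(\left(-2 + 24\right) - 154\right) = -143 + \left(22 - 154\right) = -143 - 132 = -275$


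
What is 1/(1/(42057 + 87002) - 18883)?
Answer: -129059/2437021096 ≈ -5.2958e-5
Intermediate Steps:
1/(1/(42057 + 87002) - 18883) = 1/(1/129059 - 18883) = 1/(-2437021096/129059) = -129059/2437021096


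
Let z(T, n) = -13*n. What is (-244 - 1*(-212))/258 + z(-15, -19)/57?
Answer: 181/43 ≈ 4.2093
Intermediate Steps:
(-244 - 1*(-212))/258 + z(-15, -19)/57 = (-244 - 1*(-212))/258 - 13*(-19)/57 = (-244 + 212)*(1/258) + 247*(1/57) = -32*1/258 + 13/3 = -16/129 + 13/3 = 181/43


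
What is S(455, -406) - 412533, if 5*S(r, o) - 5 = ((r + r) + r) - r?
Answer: -412350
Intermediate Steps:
S(r, o) = 1 + 2*r/5 (S(r, o) = 1 + (((r + r) + r) - r)/5 = 1 + ((2*r + r) - r)/5 = 1 + (3*r - r)/5 = 1 + (2*r)/5 = 1 + 2*r/5)
S(455, -406) - 412533 = (1 + (⅖)*455) - 412533 = (1 + 182) - 412533 = 183 - 412533 = -412350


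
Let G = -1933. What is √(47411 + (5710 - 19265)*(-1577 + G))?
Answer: √47625461 ≈ 6901.1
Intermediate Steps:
√(47411 + (5710 - 19265)*(-1577 + G)) = √(47411 + (5710 - 19265)*(-1577 - 1933)) = √(47411 - 13555*(-3510)) = √(47411 + 47578050) = √47625461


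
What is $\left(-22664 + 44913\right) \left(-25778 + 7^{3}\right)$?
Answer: $-565903315$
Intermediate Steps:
$\left(-22664 + 44913\right) \left(-25778 + 7^{3}\right) = 22249 \left(-25778 + 343\right) = 22249 \left(-25435\right) = -565903315$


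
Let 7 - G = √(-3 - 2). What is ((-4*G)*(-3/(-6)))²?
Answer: 176 - 56*I*√5 ≈ 176.0 - 125.22*I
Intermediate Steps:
G = 7 - I*√5 (G = 7 - √(-3 - 2) = 7 - √(-5) = 7 - I*√5 ≈ 7.0 - 2.2361*I)
((-4*G)*(-3/(-6)))² = ((-4*(7 - I*√5))*(-3/(-6)))² = ((-28 + 4*I*√5)*(-3*(-⅙)))² = ((-28 + 4*I*√5)*(½))² = (-14 + 2*I*√5)²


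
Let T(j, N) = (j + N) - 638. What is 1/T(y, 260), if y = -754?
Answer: -1/1132 ≈ -0.00088339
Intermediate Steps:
T(j, N) = -638 + N + j (T(j, N) = (N + j) - 638 = -638 + N + j)
1/T(y, 260) = 1/(-638 + 260 - 754) = 1/(-1132) = -1/1132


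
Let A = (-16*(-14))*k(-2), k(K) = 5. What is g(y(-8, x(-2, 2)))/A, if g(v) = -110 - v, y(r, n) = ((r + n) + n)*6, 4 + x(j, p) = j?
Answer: 1/112 ≈ 0.0089286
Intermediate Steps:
x(j, p) = -4 + j
y(r, n) = 6*r + 12*n (y(r, n) = ((n + r) + n)*6 = (r + 2*n)*6 = 6*r + 12*n)
A = 1120 (A = -16*(-14)*5 = 224*5 = 1120)
g(y(-8, x(-2, 2)))/A = (-110 - (6*(-8) + 12*(-4 - 2)))/1120 = (-110 - (-48 + 12*(-6)))*(1/1120) = (-110 - (-48 - 72))*(1/1120) = (-110 - 1*(-120))*(1/1120) = (-110 + 120)*(1/1120) = 10*(1/1120) = 1/112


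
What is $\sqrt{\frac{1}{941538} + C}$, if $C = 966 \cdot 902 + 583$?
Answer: $\frac{\sqrt{772947246374646798}}{941538} \approx 933.76$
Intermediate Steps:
$C = 871915$ ($C = 871332 + 583 = 871915$)
$\sqrt{\frac{1}{941538} + C} = \sqrt{\frac{1}{941538} + 871915} = \sqrt{\frac{820941105271}{941538}} = \frac{\sqrt{772947246374646798}}{941538}$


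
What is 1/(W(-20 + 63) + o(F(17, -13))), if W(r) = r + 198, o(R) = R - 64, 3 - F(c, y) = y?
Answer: 1/193 ≈ 0.0051813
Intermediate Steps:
F(c, y) = 3 - y
o(R) = -64 + R
W(r) = 198 + r
1/(W(-20 + 63) + o(F(17, -13))) = 1/((198 + (-20 + 63)) + (-64 + (3 - 1*(-13)))) = 1/((198 + 43) + (-64 + (3 + 13))) = 1/(241 + (-64 + 16)) = 1/(241 - 48) = 1/193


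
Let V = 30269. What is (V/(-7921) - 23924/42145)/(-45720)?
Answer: 1465189009/15262732517400 ≈ 9.5998e-5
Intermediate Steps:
(V/(-7921) - 23924/42145)/(-45720) = (30269/(-7921) - 23924/42145)/(-45720) = (30269*(-1/7921) - 23924*1/42145)*(-1/45720) = (-30269/7921 - 23924/42145)*(-1/45720) = -1465189009/333830545*(-1/45720) = 1465189009/15262732517400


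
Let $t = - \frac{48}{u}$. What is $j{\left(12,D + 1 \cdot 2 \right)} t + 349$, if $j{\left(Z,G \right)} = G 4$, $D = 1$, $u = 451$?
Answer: $\frac{156823}{451} \approx 347.72$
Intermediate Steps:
$t = - \frac{48}{451} \approx -0.10643$
$j{\left(Z,G \right)} = 4 G$
$j{\left(12,D + 1 \cdot 2 \right)} t + 349 = 4 \left(1 + 1 \cdot 2\right) \left(- \frac{48}{451}\right) + 349 = 4 \left(1 + 2\right) \left(- \frac{48}{451}\right) + 349 = 4 \cdot 3 \left(- \frac{48}{451}\right) + 349 = 12 \left(- \frac{48}{451}\right) + 349 = - \frac{576}{451} + 349 = \frac{156823}{451}$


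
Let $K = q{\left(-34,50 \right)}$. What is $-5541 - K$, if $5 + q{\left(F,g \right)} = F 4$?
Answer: $-5400$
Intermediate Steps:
$q{\left(F,g \right)} = -5 + 4 F$ ($q{\left(F,g \right)} = -5 + F 4 = -5 + 4 F$)
$K = -141$ ($K = -5 + 4 \left(-34\right) = -5 - 136 = -141$)
$-5541 - K = -5541 - -141 = -5541 + 141 = -5400$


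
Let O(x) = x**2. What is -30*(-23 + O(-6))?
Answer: -390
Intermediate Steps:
-30*(-23 + O(-6)) = -30*(-23 + (-6)**2) = -30*(-23 + 36) = -30*13 = -390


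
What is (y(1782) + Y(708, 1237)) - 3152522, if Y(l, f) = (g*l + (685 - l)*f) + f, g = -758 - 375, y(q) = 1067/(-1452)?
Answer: -525610897/132 ≈ -3.9819e+6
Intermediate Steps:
y(q) = -97/132 (y(q) = 1067*(-1/1452) = -97/132)
g = -1133
Y(l, f) = f - 1133*l + f*(685 - l) (Y(l, f) = (-1133*l + (685 - l)*f) + f = (-1133*l + f*(685 - l)) + f = f - 1133*l + f*(685 - l))
(y(1782) + Y(708, 1237)) - 3152522 = (-97/132 + (-1133*708 + 686*1237 - 1*1237*708)) - 3152522 = (-97/132 + (-802164 + 848582 - 875796)) - 3152522 = (-97/132 - 829378) - 3152522 = -109477993/132 - 3152522 = -525610897/132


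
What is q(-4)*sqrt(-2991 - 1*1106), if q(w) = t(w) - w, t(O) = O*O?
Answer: 20*I*sqrt(4097) ≈ 1280.2*I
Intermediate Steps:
t(O) = O**2
q(w) = w**2 - w
q(-4)*sqrt(-2991 - 1*1106) = (-4*(-1 - 4))*sqrt(-2991 - 1*1106) = (-4*(-5))*sqrt(-2991 - 1106) = 20*sqrt(-4097) = 20*(I*sqrt(4097)) = 20*I*sqrt(4097)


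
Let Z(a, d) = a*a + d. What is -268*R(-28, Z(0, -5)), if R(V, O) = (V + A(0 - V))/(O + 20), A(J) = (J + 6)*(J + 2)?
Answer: -265856/15 ≈ -17724.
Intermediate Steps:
A(J) = (2 + J)*(6 + J) (A(J) = (6 + J)*(2 + J) = (2 + J)*(6 + J))
Z(a, d) = d + a² (Z(a, d) = a² + d = d + a²)
R(V, O) = (12 + V² - 7*V)/(20 + O) (R(V, O) = (V + (12 + (0 - V)² + 8*(0 - V)))/(O + 20) = (V + (12 + (-V)² + 8*(-V)))/(20 + O) = (V + (12 + V² - 8*V))/(20 + O) = (12 + V² - 7*V)/(20 + O))
-268*R(-28, Z(0, -5)) = -268*(12 + (-28)² - 7*(-28))/(20 + (-5 + 0²)) = -268*(12 + 784 + 196)/(20 + (-5 + 0)) = -268*992/(20 - 5) = -268*992/15 = -265856/15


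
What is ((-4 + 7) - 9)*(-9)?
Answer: 54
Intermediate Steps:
((-4 + 7) - 9)*(-9) = (3 - 9)*(-9) = -6*(-9) = 54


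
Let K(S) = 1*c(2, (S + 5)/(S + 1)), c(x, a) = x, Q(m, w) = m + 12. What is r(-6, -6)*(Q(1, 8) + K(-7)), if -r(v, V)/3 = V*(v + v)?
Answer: -3240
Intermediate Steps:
Q(m, w) = 12 + m
r(v, V) = -6*V*v (r(v, V) = -3*V*(v + v) = -3*V*2*v = -6*V*v)
K(S) = 2 (K(S) = 1*2 = 2)
r(-6, -6)*(Q(1, 8) + K(-7)) = (-6*(-6)*(-6))*((12 + 1) + 2) = -216*(13 + 2) = -216*15 = -3240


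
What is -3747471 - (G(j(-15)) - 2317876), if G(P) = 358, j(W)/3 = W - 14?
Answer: -1429953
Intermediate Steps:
j(W) = -42 + 3*W (j(W) = 3*(W - 14) = 3*(-14 + W) = -42 + 3*W)
-3747471 - (G(j(-15)) - 2317876) = -3747471 - (358 - 2317876) = -3747471 - 1*(-2317518) = -3747471 + 2317518 = -1429953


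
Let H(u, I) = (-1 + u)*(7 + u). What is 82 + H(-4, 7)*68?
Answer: -938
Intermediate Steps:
82 + H(-4, 7)*68 = 82 + (-7 + (-4)**2 + 6*(-4))*68 = 82 + (-7 + 16 - 24)*68 = 82 - 15*68 = 82 - 1020 = -938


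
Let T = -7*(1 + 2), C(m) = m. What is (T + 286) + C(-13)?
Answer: 252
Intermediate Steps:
T = -21 (T = -7*3 = -21)
(T + 286) + C(-13) = (-21 + 286) - 13 = 265 - 13 = 252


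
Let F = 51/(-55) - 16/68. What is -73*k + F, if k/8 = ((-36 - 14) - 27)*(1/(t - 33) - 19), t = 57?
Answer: -2391317186/2805 ≈ -8.5252e+5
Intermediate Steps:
F = -1087/935 (F = 51*(-1/55) - 16*1/68 = -51/55 - 4/17 = -1087/935 ≈ -1.1626)
k = 35035/3 (k = 8*(((-36 - 14) - 27)*(1/(57 - 33) - 19)) = 8*((-50 - 27)*(1/24 - 19)) = 8*(-77*(1/24 - 19)) = 8*(-77*(-455/24)) = 8*(35035/24) = 35035/3 ≈ 11678.)
-73*k + F = -73*35035/3 - 1087/935 = -2557555/3 - 1087/935 = -2391317186/2805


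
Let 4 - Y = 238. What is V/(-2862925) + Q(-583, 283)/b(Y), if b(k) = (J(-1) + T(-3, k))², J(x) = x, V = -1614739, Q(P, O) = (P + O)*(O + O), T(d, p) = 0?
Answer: -486123050261/2862925 ≈ -1.6980e+5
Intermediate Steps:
Q(P, O) = 2*O*(O + P) (Q(P, O) = (O + P)*(2*O) = 2*O*(O + P))
Y = -234 (Y = 4 - 1*238 = 4 - 238 = -234)
b(k) = 1 (b(k) = (-1 + 0)² = (-1)² = 1)
V/(-2862925) + Q(-583, 283)/b(Y) = -1614739/(-2862925) + (2*283*(283 - 583))/1 = -1614739*(-1/2862925) + (2*283*(-300))*1 = 1614739/2862925 - 169800*1 = 1614739/2862925 - 169800 = -486123050261/2862925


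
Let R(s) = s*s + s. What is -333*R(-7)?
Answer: -13986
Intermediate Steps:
R(s) = s + s**2 (R(s) = s**2 + s = s + s**2)
-333*R(-7) = -(-2331)*(1 - 7) = -(-2331)*(-6) = -333*42 = -13986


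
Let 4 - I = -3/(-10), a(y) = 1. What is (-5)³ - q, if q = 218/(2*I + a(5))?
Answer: -3170/21 ≈ -150.95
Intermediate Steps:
I = 37/10 (I = 4 - (-3)/(-10) = 4 - (-3)*(-1)/10 = 4 - 1*3/10 = 4 - 3/10 = 37/10 ≈ 3.7000)
q = 545/21 (q = 218/(2*(37/10) + 1) = 218/(37/5 + 1) = 218/(42/5) = 218*(5/42) = 545/21 ≈ 25.952)
(-5)³ - q = (-5)³ - 1*545/21 = -125 - 545/21 = -3170/21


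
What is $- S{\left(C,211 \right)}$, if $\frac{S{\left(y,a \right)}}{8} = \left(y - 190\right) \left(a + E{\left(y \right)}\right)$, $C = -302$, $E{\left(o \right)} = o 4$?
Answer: $-3924192$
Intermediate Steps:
$E{\left(o \right)} = 4 o$
$S{\left(y,a \right)} = 8 \left(-190 + y\right) \left(a + 4 y\right)$ ($S{\left(y,a \right)} = 8 \left(y - 190\right) \left(a + 4 y\right) = 8 \left(-190 + y\right) \left(a + 4 y\right)$)
$- S{\left(C,211 \right)} = - (\left(-6080\right) \left(-302\right) - 320720 + 32 \left(-302\right)^{2} + 8 \cdot 211 \left(-302\right)) = - (1836160 - 320720 + 32 \cdot 91204 - 509776) = - (1836160 - 320720 + 2918528 - 509776) = \left(-1\right) 3924192 = -3924192$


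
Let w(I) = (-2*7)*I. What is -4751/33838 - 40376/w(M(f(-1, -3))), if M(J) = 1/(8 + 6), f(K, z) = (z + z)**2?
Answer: 1366238337/33838 ≈ 40376.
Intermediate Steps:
f(K, z) = 4*z**2 (f(K, z) = (2*z)**2 = 4*z**2)
M(J) = 1/14
w(I) = -14*I
-4751/33838 - 40376/w(M(f(-1, -3))) = -4751/33838 - 40376/((-14*1/14)) = -4751*1/33838 - 40376/(-1) = -4751/33838 - 40376*(-1) = -4751/33838 + 40376 = 1366238337/33838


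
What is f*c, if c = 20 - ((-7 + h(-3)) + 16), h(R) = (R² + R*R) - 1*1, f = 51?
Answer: -306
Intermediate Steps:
h(R) = -1 + 2*R² (h(R) = (R² + R²) - 1 = 2*R² - 1 = -1 + 2*R²)
c = -6 (c = 20 - ((-7 + (-1 + 2*(-3)²)) + 16) = 20 - ((-7 + (-1 + 2*9)) + 16) = 20 - ((-7 + (-1 + 18)) + 16) = 20 - ((-7 + 17) + 16) = 20 - (10 + 16) = 20 - 1*26 = 20 - 26 = -6)
f*c = 51*(-6) = -306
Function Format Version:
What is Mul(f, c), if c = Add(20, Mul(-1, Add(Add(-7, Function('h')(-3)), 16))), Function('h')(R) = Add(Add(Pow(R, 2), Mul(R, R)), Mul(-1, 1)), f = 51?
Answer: -306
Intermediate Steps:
Function('h')(R) = Add(-1, Mul(2, Pow(R, 2))) (Function('h')(R) = Add(Add(Pow(R, 2), Pow(R, 2)), -1) = Add(Mul(2, Pow(R, 2)), -1) = Add(-1, Mul(2, Pow(R, 2))))
c = -6 (c = Add(20, Mul(-1, Add(Add(-7, Add(-1, Mul(2, Pow(-3, 2)))), 16))) = Add(20, Mul(-1, Add(Add(-7, Add(-1, Mul(2, 9))), 16))) = Add(20, Mul(-1, Add(Add(-7, Add(-1, 18)), 16))) = Add(20, Mul(-1, Add(Add(-7, 17), 16))) = Add(20, Mul(-1, Add(10, 16))) = Add(20, Mul(-1, 26)) = Add(20, -26) = -6)
Mul(f, c) = Mul(51, -6) = -306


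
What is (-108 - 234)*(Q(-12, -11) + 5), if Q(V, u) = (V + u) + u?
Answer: 9918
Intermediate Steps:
Q(V, u) = V + 2*u
(-108 - 234)*(Q(-12, -11) + 5) = (-108 - 234)*((-12 + 2*(-11)) + 5) = -342*((-12 - 22) + 5) = -342*(-34 + 5) = -342*(-29) = 9918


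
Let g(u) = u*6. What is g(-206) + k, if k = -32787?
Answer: -34023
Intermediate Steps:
g(u) = 6*u
g(-206) + k = 6*(-206) - 32787 = -1236 - 32787 = -34023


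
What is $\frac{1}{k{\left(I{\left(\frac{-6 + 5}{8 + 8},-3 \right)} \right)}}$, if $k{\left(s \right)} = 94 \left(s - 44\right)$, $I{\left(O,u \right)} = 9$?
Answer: $- \frac{1}{3290} \approx -0.00030395$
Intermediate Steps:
$k{\left(s \right)} = -4136 + 94 s$ ($k{\left(s \right)} = 94 \left(-44 + s\right) = -4136 + 94 s$)
$\frac{1}{k{\left(I{\left(\frac{-6 + 5}{8 + 8},-3 \right)} \right)}} = \frac{1}{-4136 + 94 \cdot 9} = \frac{1}{-4136 + 846} = \frac{1}{-3290} = - \frac{1}{3290}$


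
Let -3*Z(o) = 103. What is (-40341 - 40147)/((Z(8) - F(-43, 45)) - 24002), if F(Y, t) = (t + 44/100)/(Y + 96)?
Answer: 319939800/95547833 ≈ 3.3485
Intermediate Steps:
F(Y, t) = (11/25 + t)/(96 + Y) (F(Y, t) = (t + 44*(1/100))/(96 + Y) = (t + 11/25)/(96 + Y) = (11/25 + t)/(96 + Y))
Z(o) = -103/3 (Z(o) = -⅓*103 = -103/3)
(-40341 - 40147)/((Z(8) - F(-43, 45)) - 24002) = (-40341 - 40147)/((-103/3 - (11/25 + 45)/(96 - 43)) - 24002) = -80488/((-103/3 - 1136/(53*25)) - 24002) = -80488/((-103/3 - 1*1136/1325) - 24002) = -80488/((-103/3 - 1136/1325) - 24002) = -80488/(-139883/3975 - 24002) = -80488/(-95547833/3975) = -80488*(-3975/95547833) = 319939800/95547833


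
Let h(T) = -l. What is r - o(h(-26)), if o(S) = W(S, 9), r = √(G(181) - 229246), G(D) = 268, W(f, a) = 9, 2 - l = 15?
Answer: -9 + 3*I*√25442 ≈ -9.0 + 478.52*I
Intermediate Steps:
l = -13 (l = 2 - 1*15 = 2 - 15 = -13)
h(T) = 13 (h(T) = -1*(-13) = 13)
r = 3*I*√25442 (r = √(268 - 229246) = √(-228978) = 3*I*√25442 ≈ 478.52*I)
o(S) = 9
r - o(h(-26)) = 3*I*√25442 - 1*9 = 3*I*√25442 - 9 = -9 + 3*I*√25442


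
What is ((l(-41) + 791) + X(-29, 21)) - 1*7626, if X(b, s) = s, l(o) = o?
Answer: -6855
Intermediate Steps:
((l(-41) + 791) + X(-29, 21)) - 1*7626 = ((-41 + 791) + 21) - 1*7626 = (750 + 21) - 7626 = 771 - 7626 = -6855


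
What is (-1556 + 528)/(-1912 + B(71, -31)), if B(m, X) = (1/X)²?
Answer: 987908/1837431 ≈ 0.53766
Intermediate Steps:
B(m, X) = X⁻²
(-1556 + 528)/(-1912 + B(71, -31)) = (-1556 + 528)/(-1912 + (-31)⁻²) = -1028/(-1912 + 1/961) = -1028/(-1837431/961) = -1028*(-961/1837431) = 987908/1837431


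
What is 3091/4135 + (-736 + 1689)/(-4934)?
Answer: 11310339/20402090 ≈ 0.55437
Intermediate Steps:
3091/4135 + (-736 + 1689)/(-4934) = 3091*(1/4135) + 953*(-1/4934) = 3091/4135 - 953/4934 = 11310339/20402090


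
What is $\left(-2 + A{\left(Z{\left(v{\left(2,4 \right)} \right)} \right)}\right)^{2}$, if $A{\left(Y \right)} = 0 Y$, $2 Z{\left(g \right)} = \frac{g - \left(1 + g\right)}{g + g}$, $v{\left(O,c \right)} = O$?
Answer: $4$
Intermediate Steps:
$Z{\left(g \right)} = - \frac{1}{4 g}$ ($Z{\left(g \right)} = \frac{\left(g - \left(1 + g\right)\right) \frac{1}{g + g}}{2} = \frac{\left(-1\right) \frac{1}{2 g}}{2} = \frac{\left(- \frac{1}{2}\right) \frac{1}{g}}{2} = - \frac{1}{4 g}$)
$A{\left(Y \right)} = 0$
$\left(-2 + A{\left(Z{\left(v{\left(2,4 \right)} \right)} \right)}\right)^{2} = \left(-2 + 0\right)^{2} = \left(-2\right)^{2} = 4$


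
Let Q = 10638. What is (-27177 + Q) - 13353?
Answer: -29892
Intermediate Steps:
(-27177 + Q) - 13353 = (-27177 + 10638) - 13353 = -16539 - 13353 = -29892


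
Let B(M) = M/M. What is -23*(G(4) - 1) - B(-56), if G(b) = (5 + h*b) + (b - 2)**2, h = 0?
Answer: -185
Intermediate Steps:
G(b) = 5 + (-2 + b)**2 (G(b) = (5 + 0*b) + (b - 2)**2 = (5 + 0) + (-2 + b)**2 = 5 + (-2 + b)**2)
B(M) = 1
-23*(G(4) - 1) - B(-56) = -23*((5 + (-2 + 4)**2) - 1) - 1*1 = -23*((5 + 2**2) - 1) - 1 = -23*((5 + 4) - 1) - 1 = -23*(9 - 1) - 1 = -23*8 - 1 = -184 - 1 = -185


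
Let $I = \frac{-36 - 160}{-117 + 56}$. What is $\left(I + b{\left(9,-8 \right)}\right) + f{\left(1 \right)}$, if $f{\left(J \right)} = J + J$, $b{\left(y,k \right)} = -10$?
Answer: $- \frac{292}{61} \approx -4.7869$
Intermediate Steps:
$f{\left(J \right)} = 2 J$
$I = \frac{196}{61}$ ($I = - \frac{196}{-61} = \left(-196\right) \left(- \frac{1}{61}\right) = \frac{196}{61} \approx 3.2131$)
$\left(I + b{\left(9,-8 \right)}\right) + f{\left(1 \right)} = \left(\frac{196}{61} - 10\right) + 2 \cdot 1 = - \frac{414}{61} + 2 = - \frac{292}{61}$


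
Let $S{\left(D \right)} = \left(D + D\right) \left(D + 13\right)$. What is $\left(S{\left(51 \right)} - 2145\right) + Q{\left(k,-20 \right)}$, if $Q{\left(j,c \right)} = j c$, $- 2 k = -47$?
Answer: $3913$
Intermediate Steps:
$k = \frac{47}{2}$ ($k = \left(- \frac{1}{2}\right) \left(-47\right) = \frac{47}{2} \approx 23.5$)
$Q{\left(j,c \right)} = c j$
$S{\left(D \right)} = 2 D \left(13 + D\right)$
$\left(S{\left(51 \right)} - 2145\right) + Q{\left(k,-20 \right)} = \left(2 \cdot 51 \left(13 + 51\right) - 2145\right) - 470 = \left(2 \cdot 51 \cdot 64 - 2145\right) - 470 = \left(6528 - 2145\right) - 470 = 4383 - 470 = 3913$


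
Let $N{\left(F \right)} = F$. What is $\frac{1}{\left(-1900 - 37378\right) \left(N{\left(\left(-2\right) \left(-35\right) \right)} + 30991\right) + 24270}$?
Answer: $- \frac{1}{1219989688} \approx -8.1968 \cdot 10^{-10}$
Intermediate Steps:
$\frac{1}{\left(-1900 - 37378\right) \left(N{\left(\left(-2\right) \left(-35\right) \right)} + 30991\right) + 24270} = \frac{1}{\left(-1900 - 37378\right) \left(\left(-2\right) \left(-35\right) + 30991\right) + 24270} = \frac{1}{- 39278 \left(70 + 30991\right) + 24270} = \frac{1}{\left(-39278\right) 31061 + 24270} = \frac{1}{-1220013958 + 24270} = \frac{1}{-1219989688} = - \frac{1}{1219989688}$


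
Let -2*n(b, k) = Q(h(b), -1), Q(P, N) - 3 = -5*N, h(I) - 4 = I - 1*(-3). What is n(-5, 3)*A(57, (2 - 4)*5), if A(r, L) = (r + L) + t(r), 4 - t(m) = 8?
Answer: -172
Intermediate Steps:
t(m) = -4 (t(m) = 4 - 1*8 = 4 - 8 = -4)
h(I) = 7 + I (h(I) = 4 + (I - 1*(-3)) = 4 + (I + 3) = 4 + (3 + I) = 7 + I)
Q(P, N) = 3 - 5*N
n(b, k) = -4 (n(b, k) = -(3 - 5*(-1))/2 = -(3 + 5)/2 = -½*8 = -4)
A(r, L) = -4 + L + r (A(r, L) = (r + L) - 4 = (L + r) - 4 = -4 + L + r)
n(-5, 3)*A(57, (2 - 4)*5) = -4*(-4 + (2 - 4)*5 + 57) = -4*(-4 - 2*5 + 57) = -4*(-4 - 10 + 57) = -4*43 = -172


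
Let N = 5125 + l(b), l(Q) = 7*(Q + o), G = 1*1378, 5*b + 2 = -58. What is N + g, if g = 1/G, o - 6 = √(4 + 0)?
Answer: 7023667/1378 ≈ 5097.0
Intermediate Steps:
b = -12 (b = -⅖ + (⅕)*(-58) = -⅖ - 58/5 = -12)
G = 1378
o = 8 (o = 6 + √(4 + 0) = 6 + √4 = 6 + 2 = 8)
g = 1/1378 ≈ 0.00072569
l(Q) = 56 + 7*Q (l(Q) = 7*(Q + 8) = 7*(8 + Q) = 56 + 7*Q)
N = 5097 (N = 5125 + (56 + 7*(-12)) = 5125 + (56 - 84) = 5125 - 28 = 5097)
N + g = 5097 + 1/1378 = 7023667/1378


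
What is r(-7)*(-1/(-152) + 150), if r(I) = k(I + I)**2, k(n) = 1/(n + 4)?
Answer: 22801/15200 ≈ 1.5001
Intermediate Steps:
k(n) = 1/(4 + n)
r(I) = (4 + 2*I)**(-2) (r(I) = (1/(4 + (I + I)))**2 = (1/(4 + 2*I))**2 = (4 + 2*I)**(-2))
r(-7)*(-1/(-152) + 150) = (1/(4*(2 - 7)**2))*(-1/(-152) + 150) = ((1/4)/(-5)**2)*(-1*(-1/152) + 150) = ((1/4)*(1/25))*(1/152 + 150) = (1/100)*(22801/152) = 22801/15200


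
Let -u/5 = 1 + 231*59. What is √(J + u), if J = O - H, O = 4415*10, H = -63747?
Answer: √39747 ≈ 199.37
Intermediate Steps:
O = 44150
J = 107897 (J = 44150 - 1*(-63747) = 44150 + 63747 = 107897)
u = -68150 (u = -5*(1 + 231*59) = -5*(1 + 13629) = -5*13630 = -68150)
√(J + u) = √(107897 - 68150) = √39747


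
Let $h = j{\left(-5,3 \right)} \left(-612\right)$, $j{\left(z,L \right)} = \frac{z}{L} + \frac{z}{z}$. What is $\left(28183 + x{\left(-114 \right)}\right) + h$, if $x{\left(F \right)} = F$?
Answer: $28477$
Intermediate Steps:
$j{\left(z,L \right)} = 1 + \frac{z}{L}$ ($j{\left(z,L \right)} = \frac{z}{L} + 1 = 1 + \frac{z}{L}$)
$h = 408$ ($h = \frac{3 - 5}{3} \left(-612\right) = \frac{1}{3} \left(-2\right) \left(-612\right) = \left(- \frac{2}{3}\right) \left(-612\right) = 408$)
$\left(28183 + x{\left(-114 \right)}\right) + h = \left(28183 - 114\right) + 408 = 28069 + 408 = 28477$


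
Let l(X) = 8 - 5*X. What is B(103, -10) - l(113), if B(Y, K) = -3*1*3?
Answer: 548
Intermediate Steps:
B(Y, K) = -9 (B(Y, K) = -3*3 = -9)
B(103, -10) - l(113) = -9 - (8 - 5*113) = -9 - (8 - 565) = -9 - 1*(-557) = -9 + 557 = 548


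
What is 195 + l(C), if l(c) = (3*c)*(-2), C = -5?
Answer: 225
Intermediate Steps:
l(c) = -6*c
195 + l(C) = 195 - 6*(-5) = 195 + 30 = 225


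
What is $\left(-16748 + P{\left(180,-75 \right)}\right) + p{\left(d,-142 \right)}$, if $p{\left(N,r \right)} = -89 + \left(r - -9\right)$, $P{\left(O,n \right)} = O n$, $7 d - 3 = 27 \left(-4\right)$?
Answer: $-30470$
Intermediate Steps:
$d = -15$ ($d = \frac{3}{7} + \frac{27 \left(-4\right)}{7} = \frac{3}{7} + \frac{1}{7} \left(-108\right) = \frac{3}{7} - \frac{108}{7} = -15$)
$p{\left(N,r \right)} = -80 + r$ ($p{\left(N,r \right)} = -89 + \left(r + 9\right) = -89 + \left(9 + r\right) = -80 + r$)
$\left(-16748 + P{\left(180,-75 \right)}\right) + p{\left(d,-142 \right)} = \left(-16748 + 180 \left(-75\right)\right) - 222 = \left(-16748 - 13500\right) - 222 = -30248 - 222 = -30470$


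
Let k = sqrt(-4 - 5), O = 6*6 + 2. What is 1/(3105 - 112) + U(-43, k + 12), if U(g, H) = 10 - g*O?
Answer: 4920493/2993 ≈ 1644.0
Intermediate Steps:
O = 38 (O = 36 + 2 = 38)
k = 3*I (k = sqrt(-9) = 3*I ≈ 3.0*I)
U(g, H) = 10 - 38*g (U(g, H) = 10 - g*38 = 10 - 38*g)
1/(3105 - 112) + U(-43, k + 12) = 1/(3105 - 112) + (10 - 38*(-43)) = 1/2993 + (10 + 1634) = 1/2993 + 1644 = 4920493/2993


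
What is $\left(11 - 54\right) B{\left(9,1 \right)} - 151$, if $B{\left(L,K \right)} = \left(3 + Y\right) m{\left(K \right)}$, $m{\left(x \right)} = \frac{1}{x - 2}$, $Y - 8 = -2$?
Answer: $236$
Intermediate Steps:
$Y = 6$ ($Y = 8 - 2 = 6$)
$m{\left(x \right)} = \frac{1}{-2 + x}$
$B{\left(L,K \right)} = \frac{9}{-2 + K}$ ($B{\left(L,K \right)} = \frac{3 + 6}{-2 + K} = \frac{9}{-2 + K}$)
$\left(11 - 54\right) B{\left(9,1 \right)} - 151 = \left(11 - 54\right) \frac{9}{-2 + 1} - 151 = \left(11 - 54\right) \frac{9}{-1} - 151 = - 43 \cdot 9 \left(-1\right) - 151 = \left(-43\right) \left(-9\right) - 151 = 387 - 151 = 236$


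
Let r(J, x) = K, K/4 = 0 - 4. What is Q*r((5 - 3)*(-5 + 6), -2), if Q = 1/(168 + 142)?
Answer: -8/155 ≈ -0.051613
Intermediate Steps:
K = -16 (K = 4*(0 - 4) = 4*(-4) = -16)
r(J, x) = -16
Q = 1/310 ≈ 0.0032258
Q*r((5 - 3)*(-5 + 6), -2) = (1/310)*(-16) = -8/155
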